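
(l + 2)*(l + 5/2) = l^2 + 9*l/2 + 5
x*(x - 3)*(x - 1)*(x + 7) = x^4 + 3*x^3 - 25*x^2 + 21*x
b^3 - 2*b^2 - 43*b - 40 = (b - 8)*(b + 1)*(b + 5)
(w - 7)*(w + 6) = w^2 - w - 42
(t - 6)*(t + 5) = t^2 - t - 30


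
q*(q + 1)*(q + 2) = q^3 + 3*q^2 + 2*q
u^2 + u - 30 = (u - 5)*(u + 6)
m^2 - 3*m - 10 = (m - 5)*(m + 2)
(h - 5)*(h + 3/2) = h^2 - 7*h/2 - 15/2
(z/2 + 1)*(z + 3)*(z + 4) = z^3/2 + 9*z^2/2 + 13*z + 12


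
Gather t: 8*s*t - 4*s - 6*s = 8*s*t - 10*s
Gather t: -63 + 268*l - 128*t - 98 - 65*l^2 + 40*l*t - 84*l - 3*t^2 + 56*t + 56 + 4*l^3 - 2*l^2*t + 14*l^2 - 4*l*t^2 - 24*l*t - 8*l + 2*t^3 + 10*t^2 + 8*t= 4*l^3 - 51*l^2 + 176*l + 2*t^3 + t^2*(7 - 4*l) + t*(-2*l^2 + 16*l - 64) - 105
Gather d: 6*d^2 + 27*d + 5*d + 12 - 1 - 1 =6*d^2 + 32*d + 10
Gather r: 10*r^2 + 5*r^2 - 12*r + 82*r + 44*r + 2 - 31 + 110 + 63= 15*r^2 + 114*r + 144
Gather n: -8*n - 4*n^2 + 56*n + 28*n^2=24*n^2 + 48*n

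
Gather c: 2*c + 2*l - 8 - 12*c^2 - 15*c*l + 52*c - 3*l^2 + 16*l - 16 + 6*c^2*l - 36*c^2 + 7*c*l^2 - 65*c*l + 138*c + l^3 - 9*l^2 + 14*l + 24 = c^2*(6*l - 48) + c*(7*l^2 - 80*l + 192) + l^3 - 12*l^2 + 32*l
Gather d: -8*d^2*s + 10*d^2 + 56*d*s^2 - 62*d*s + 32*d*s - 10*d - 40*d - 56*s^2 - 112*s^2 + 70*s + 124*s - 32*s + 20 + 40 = d^2*(10 - 8*s) + d*(56*s^2 - 30*s - 50) - 168*s^2 + 162*s + 60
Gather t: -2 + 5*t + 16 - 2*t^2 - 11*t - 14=-2*t^2 - 6*t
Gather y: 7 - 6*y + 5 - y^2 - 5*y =-y^2 - 11*y + 12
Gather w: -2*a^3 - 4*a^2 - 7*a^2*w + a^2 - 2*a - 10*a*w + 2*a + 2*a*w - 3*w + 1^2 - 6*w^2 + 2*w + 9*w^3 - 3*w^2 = -2*a^3 - 3*a^2 + 9*w^3 - 9*w^2 + w*(-7*a^2 - 8*a - 1) + 1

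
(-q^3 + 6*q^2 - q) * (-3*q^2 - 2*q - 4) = 3*q^5 - 16*q^4 - 5*q^3 - 22*q^2 + 4*q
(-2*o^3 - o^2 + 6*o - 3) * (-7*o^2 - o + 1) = 14*o^5 + 9*o^4 - 43*o^3 + 14*o^2 + 9*o - 3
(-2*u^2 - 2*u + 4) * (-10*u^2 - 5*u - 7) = 20*u^4 + 30*u^3 - 16*u^2 - 6*u - 28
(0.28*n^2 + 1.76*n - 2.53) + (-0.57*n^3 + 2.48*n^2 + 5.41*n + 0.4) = -0.57*n^3 + 2.76*n^2 + 7.17*n - 2.13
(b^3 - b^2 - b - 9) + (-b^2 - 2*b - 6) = b^3 - 2*b^2 - 3*b - 15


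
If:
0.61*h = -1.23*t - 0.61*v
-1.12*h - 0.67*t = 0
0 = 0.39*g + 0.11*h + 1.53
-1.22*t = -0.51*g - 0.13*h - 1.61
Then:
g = -3.98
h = 0.19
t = -0.32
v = 0.46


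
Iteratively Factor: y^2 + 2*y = (y + 2)*(y)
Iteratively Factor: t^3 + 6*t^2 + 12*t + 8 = (t + 2)*(t^2 + 4*t + 4) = (t + 2)^2*(t + 2)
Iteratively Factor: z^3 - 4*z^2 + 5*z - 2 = (z - 2)*(z^2 - 2*z + 1) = (z - 2)*(z - 1)*(z - 1)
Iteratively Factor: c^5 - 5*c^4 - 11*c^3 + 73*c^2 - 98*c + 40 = (c - 1)*(c^4 - 4*c^3 - 15*c^2 + 58*c - 40) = (c - 5)*(c - 1)*(c^3 + c^2 - 10*c + 8) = (c - 5)*(c - 1)^2*(c^2 + 2*c - 8) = (c - 5)*(c - 1)^2*(c + 4)*(c - 2)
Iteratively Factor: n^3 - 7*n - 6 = (n - 3)*(n^2 + 3*n + 2) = (n - 3)*(n + 2)*(n + 1)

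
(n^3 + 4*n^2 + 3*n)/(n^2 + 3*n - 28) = n*(n^2 + 4*n + 3)/(n^2 + 3*n - 28)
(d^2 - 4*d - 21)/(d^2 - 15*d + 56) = (d + 3)/(d - 8)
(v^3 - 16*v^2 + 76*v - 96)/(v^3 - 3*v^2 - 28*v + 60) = (v - 8)/(v + 5)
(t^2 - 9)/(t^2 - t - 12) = (t - 3)/(t - 4)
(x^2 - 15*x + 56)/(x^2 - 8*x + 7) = (x - 8)/(x - 1)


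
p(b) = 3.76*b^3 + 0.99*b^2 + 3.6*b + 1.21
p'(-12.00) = 1604.16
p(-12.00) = -6396.71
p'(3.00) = 111.06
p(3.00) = 122.44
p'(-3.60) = 142.66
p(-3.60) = -174.35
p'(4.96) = 290.93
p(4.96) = 502.23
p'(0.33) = 5.48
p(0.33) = 2.64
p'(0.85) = 13.43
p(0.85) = 7.29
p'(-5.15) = 292.58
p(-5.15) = -504.65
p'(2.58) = 83.79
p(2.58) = 81.66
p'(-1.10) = 15.07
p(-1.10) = -6.56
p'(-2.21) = 54.32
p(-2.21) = -42.50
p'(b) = 11.28*b^2 + 1.98*b + 3.6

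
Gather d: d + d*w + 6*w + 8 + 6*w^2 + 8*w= d*(w + 1) + 6*w^2 + 14*w + 8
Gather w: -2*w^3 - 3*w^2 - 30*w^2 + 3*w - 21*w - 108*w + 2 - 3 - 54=-2*w^3 - 33*w^2 - 126*w - 55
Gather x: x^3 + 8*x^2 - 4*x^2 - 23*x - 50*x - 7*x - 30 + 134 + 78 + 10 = x^3 + 4*x^2 - 80*x + 192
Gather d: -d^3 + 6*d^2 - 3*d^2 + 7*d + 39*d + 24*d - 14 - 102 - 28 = -d^3 + 3*d^2 + 70*d - 144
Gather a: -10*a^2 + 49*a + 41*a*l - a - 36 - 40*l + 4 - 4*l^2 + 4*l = -10*a^2 + a*(41*l + 48) - 4*l^2 - 36*l - 32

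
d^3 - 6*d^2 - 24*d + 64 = (d - 8)*(d - 2)*(d + 4)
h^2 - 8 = (h - 2*sqrt(2))*(h + 2*sqrt(2))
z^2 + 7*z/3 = z*(z + 7/3)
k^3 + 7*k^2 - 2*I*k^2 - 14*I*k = k*(k + 7)*(k - 2*I)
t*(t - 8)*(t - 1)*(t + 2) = t^4 - 7*t^3 - 10*t^2 + 16*t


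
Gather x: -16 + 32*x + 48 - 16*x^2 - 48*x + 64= -16*x^2 - 16*x + 96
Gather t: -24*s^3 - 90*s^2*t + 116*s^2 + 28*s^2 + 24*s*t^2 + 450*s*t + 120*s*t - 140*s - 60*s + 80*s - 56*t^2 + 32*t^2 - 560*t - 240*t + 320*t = -24*s^3 + 144*s^2 - 120*s + t^2*(24*s - 24) + t*(-90*s^2 + 570*s - 480)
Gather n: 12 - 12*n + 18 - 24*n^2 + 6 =-24*n^2 - 12*n + 36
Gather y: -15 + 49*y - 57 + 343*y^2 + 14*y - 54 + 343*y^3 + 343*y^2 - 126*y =343*y^3 + 686*y^2 - 63*y - 126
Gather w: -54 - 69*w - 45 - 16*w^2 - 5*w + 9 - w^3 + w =-w^3 - 16*w^2 - 73*w - 90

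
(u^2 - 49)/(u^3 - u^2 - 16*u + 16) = (u^2 - 49)/(u^3 - u^2 - 16*u + 16)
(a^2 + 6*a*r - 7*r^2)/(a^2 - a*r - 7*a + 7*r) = (a + 7*r)/(a - 7)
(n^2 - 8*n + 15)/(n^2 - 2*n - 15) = (n - 3)/(n + 3)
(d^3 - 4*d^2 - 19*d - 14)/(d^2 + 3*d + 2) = d - 7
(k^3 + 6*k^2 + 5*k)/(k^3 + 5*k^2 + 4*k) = (k + 5)/(k + 4)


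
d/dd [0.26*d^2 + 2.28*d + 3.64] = 0.52*d + 2.28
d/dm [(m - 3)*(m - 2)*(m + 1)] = 3*m^2 - 8*m + 1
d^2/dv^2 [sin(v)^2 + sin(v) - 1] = -sin(v) + 2*cos(2*v)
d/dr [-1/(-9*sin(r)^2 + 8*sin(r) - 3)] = 2*(4 - 9*sin(r))*cos(r)/(9*sin(r)^2 - 8*sin(r) + 3)^2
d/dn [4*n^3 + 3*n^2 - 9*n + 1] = 12*n^2 + 6*n - 9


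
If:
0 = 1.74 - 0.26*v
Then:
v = 6.69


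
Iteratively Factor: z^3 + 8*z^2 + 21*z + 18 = (z + 2)*(z^2 + 6*z + 9) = (z + 2)*(z + 3)*(z + 3)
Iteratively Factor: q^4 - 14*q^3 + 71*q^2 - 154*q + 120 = (q - 3)*(q^3 - 11*q^2 + 38*q - 40) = (q - 5)*(q - 3)*(q^2 - 6*q + 8) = (q - 5)*(q - 3)*(q - 2)*(q - 4)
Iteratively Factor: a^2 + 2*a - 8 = (a - 2)*(a + 4)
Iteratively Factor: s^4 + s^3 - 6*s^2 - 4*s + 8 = (s + 2)*(s^3 - s^2 - 4*s + 4) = (s - 1)*(s + 2)*(s^2 - 4) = (s - 1)*(s + 2)^2*(s - 2)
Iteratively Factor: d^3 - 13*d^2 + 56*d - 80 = (d - 5)*(d^2 - 8*d + 16) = (d - 5)*(d - 4)*(d - 4)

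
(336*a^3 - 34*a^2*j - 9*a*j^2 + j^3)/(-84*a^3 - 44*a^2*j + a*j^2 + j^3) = (-8*a + j)/(2*a + j)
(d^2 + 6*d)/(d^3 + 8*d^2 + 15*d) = (d + 6)/(d^2 + 8*d + 15)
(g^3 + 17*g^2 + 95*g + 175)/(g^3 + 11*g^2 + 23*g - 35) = (g + 5)/(g - 1)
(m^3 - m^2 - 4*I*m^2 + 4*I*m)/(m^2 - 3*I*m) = (m^2 - m - 4*I*m + 4*I)/(m - 3*I)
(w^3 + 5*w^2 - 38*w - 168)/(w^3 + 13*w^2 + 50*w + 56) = (w - 6)/(w + 2)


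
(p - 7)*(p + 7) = p^2 - 49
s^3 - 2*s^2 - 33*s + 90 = (s - 5)*(s - 3)*(s + 6)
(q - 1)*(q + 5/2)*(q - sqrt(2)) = q^3 - sqrt(2)*q^2 + 3*q^2/2 - 5*q/2 - 3*sqrt(2)*q/2 + 5*sqrt(2)/2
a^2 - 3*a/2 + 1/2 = (a - 1)*(a - 1/2)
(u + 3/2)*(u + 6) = u^2 + 15*u/2 + 9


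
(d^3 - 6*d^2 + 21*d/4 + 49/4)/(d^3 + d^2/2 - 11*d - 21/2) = (d - 7/2)/(d + 3)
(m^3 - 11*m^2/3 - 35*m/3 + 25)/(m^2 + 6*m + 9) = (3*m^2 - 20*m + 25)/(3*(m + 3))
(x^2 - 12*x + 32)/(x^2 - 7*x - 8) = (x - 4)/(x + 1)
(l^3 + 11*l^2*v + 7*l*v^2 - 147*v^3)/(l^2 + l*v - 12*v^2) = (l^2 + 14*l*v + 49*v^2)/(l + 4*v)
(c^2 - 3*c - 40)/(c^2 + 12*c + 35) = (c - 8)/(c + 7)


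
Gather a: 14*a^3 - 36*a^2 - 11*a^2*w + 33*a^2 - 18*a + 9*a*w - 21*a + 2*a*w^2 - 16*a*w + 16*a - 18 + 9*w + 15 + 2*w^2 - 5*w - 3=14*a^3 + a^2*(-11*w - 3) + a*(2*w^2 - 7*w - 23) + 2*w^2 + 4*w - 6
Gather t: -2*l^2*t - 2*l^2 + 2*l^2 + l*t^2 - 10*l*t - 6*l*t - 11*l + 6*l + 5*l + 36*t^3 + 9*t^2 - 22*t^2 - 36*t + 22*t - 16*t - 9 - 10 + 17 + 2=36*t^3 + t^2*(l - 13) + t*(-2*l^2 - 16*l - 30)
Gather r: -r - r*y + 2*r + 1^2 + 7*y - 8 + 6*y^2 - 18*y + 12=r*(1 - y) + 6*y^2 - 11*y + 5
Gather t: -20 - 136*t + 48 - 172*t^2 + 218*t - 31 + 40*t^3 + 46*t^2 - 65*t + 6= 40*t^3 - 126*t^2 + 17*t + 3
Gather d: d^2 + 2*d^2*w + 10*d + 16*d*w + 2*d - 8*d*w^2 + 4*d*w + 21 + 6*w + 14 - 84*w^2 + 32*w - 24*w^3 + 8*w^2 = d^2*(2*w + 1) + d*(-8*w^2 + 20*w + 12) - 24*w^3 - 76*w^2 + 38*w + 35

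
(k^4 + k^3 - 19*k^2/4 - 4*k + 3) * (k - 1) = k^5 - 23*k^3/4 + 3*k^2/4 + 7*k - 3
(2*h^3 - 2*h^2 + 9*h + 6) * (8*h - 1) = 16*h^4 - 18*h^3 + 74*h^2 + 39*h - 6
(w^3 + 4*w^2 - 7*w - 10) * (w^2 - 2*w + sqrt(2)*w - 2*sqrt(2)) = w^5 + sqrt(2)*w^4 + 2*w^4 - 15*w^3 + 2*sqrt(2)*w^3 - 15*sqrt(2)*w^2 + 4*w^2 + 4*sqrt(2)*w + 20*w + 20*sqrt(2)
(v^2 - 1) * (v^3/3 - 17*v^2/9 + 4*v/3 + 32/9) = v^5/3 - 17*v^4/9 + v^3 + 49*v^2/9 - 4*v/3 - 32/9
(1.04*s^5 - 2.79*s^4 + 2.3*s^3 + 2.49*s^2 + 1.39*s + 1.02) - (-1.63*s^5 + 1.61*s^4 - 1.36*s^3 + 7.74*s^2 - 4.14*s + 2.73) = 2.67*s^5 - 4.4*s^4 + 3.66*s^3 - 5.25*s^2 + 5.53*s - 1.71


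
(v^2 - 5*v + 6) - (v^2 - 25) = 31 - 5*v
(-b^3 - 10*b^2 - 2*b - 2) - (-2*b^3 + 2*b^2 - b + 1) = b^3 - 12*b^2 - b - 3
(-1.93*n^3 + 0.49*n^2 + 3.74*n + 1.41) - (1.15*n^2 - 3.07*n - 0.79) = -1.93*n^3 - 0.66*n^2 + 6.81*n + 2.2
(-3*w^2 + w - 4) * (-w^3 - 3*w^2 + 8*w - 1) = 3*w^5 + 8*w^4 - 23*w^3 + 23*w^2 - 33*w + 4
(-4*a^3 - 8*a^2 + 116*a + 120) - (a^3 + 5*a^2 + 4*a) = -5*a^3 - 13*a^2 + 112*a + 120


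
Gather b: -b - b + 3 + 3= 6 - 2*b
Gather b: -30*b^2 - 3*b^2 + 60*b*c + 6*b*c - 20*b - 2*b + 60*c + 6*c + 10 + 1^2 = -33*b^2 + b*(66*c - 22) + 66*c + 11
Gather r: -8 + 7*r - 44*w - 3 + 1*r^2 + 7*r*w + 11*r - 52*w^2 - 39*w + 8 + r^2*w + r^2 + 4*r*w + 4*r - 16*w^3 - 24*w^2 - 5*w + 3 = r^2*(w + 2) + r*(11*w + 22) - 16*w^3 - 76*w^2 - 88*w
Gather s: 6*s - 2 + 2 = 6*s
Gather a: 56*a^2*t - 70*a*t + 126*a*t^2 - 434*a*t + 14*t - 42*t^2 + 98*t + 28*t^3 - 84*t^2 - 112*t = 56*a^2*t + a*(126*t^2 - 504*t) + 28*t^3 - 126*t^2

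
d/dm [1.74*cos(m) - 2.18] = -1.74*sin(m)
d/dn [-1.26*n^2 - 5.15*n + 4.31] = -2.52*n - 5.15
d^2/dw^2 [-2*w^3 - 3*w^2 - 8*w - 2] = -12*w - 6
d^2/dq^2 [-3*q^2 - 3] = -6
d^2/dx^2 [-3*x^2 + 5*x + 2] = -6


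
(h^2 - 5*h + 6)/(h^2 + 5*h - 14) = (h - 3)/(h + 7)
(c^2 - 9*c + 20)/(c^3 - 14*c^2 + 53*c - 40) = (c - 4)/(c^2 - 9*c + 8)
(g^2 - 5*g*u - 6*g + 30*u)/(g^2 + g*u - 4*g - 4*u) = (g^2 - 5*g*u - 6*g + 30*u)/(g^2 + g*u - 4*g - 4*u)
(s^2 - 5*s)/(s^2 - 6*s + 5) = s/(s - 1)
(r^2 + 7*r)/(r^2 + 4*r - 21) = r/(r - 3)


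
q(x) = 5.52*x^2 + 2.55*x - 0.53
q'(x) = 11.04*x + 2.55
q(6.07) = 218.33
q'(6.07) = 69.56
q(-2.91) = 38.79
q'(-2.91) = -29.58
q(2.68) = 45.95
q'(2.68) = 32.14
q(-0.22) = -0.82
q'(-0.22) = 0.12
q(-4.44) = 96.97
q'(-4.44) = -46.47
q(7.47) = 326.54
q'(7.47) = 85.02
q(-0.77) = 0.78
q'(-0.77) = -5.95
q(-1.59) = 9.37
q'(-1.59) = -15.00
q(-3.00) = 41.50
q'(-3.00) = -30.57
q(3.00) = 56.80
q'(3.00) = 35.67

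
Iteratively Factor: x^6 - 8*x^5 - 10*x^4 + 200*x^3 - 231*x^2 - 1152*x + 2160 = (x + 3)*(x^5 - 11*x^4 + 23*x^3 + 131*x^2 - 624*x + 720) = (x - 5)*(x + 3)*(x^4 - 6*x^3 - 7*x^2 + 96*x - 144) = (x - 5)*(x - 3)*(x + 3)*(x^3 - 3*x^2 - 16*x + 48) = (x - 5)*(x - 4)*(x - 3)*(x + 3)*(x^2 + x - 12) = (x - 5)*(x - 4)*(x - 3)^2*(x + 3)*(x + 4)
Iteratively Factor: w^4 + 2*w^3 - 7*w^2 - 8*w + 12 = (w - 1)*(w^3 + 3*w^2 - 4*w - 12) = (w - 1)*(w + 2)*(w^2 + w - 6) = (w - 1)*(w + 2)*(w + 3)*(w - 2)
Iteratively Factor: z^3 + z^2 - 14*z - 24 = (z + 3)*(z^2 - 2*z - 8) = (z + 2)*(z + 3)*(z - 4)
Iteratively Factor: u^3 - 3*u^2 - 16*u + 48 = (u + 4)*(u^2 - 7*u + 12) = (u - 3)*(u + 4)*(u - 4)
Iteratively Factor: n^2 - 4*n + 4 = (n - 2)*(n - 2)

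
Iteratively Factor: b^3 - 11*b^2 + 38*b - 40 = (b - 2)*(b^2 - 9*b + 20) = (b - 5)*(b - 2)*(b - 4)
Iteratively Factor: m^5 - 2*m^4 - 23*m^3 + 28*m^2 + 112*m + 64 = (m - 4)*(m^4 + 2*m^3 - 15*m^2 - 32*m - 16) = (m - 4)^2*(m^3 + 6*m^2 + 9*m + 4) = (m - 4)^2*(m + 1)*(m^2 + 5*m + 4) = (m - 4)^2*(m + 1)*(m + 4)*(m + 1)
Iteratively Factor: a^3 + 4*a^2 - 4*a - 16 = (a + 4)*(a^2 - 4) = (a + 2)*(a + 4)*(a - 2)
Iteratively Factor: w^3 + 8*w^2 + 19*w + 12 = (w + 3)*(w^2 + 5*w + 4) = (w + 1)*(w + 3)*(w + 4)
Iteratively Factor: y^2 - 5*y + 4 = (y - 1)*(y - 4)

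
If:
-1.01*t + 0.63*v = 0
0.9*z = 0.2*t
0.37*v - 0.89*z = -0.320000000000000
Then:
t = -0.81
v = -1.30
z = -0.18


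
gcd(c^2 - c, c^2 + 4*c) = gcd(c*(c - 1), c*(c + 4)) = c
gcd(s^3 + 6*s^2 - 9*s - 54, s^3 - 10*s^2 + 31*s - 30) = s - 3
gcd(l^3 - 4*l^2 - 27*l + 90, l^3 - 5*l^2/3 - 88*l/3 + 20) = l^2 - l - 30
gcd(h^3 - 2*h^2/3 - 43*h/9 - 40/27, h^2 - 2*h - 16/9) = h - 8/3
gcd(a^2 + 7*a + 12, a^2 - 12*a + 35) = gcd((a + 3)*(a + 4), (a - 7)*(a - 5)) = 1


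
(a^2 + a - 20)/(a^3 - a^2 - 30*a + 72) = (a + 5)/(a^2 + 3*a - 18)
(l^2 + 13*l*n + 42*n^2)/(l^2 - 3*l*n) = (l^2 + 13*l*n + 42*n^2)/(l*(l - 3*n))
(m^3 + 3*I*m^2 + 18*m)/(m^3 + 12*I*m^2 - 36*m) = (m - 3*I)/(m + 6*I)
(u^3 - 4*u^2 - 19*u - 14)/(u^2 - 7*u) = u + 3 + 2/u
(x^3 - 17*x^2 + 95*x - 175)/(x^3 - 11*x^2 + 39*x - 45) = (x^2 - 12*x + 35)/(x^2 - 6*x + 9)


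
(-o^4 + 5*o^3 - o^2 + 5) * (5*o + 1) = -5*o^5 + 24*o^4 - o^2 + 25*o + 5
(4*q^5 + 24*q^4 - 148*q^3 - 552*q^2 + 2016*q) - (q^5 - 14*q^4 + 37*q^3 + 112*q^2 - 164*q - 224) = 3*q^5 + 38*q^4 - 185*q^3 - 664*q^2 + 2180*q + 224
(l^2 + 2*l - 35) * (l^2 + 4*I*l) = l^4 + 2*l^3 + 4*I*l^3 - 35*l^2 + 8*I*l^2 - 140*I*l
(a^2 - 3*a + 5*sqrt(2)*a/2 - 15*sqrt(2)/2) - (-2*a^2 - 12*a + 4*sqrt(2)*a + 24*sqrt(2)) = 3*a^2 - 3*sqrt(2)*a/2 + 9*a - 63*sqrt(2)/2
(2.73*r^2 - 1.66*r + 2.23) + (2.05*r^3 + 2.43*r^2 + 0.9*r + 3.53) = 2.05*r^3 + 5.16*r^2 - 0.76*r + 5.76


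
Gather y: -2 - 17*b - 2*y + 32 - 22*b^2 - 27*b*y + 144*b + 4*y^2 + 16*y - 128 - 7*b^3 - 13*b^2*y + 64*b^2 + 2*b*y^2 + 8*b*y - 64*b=-7*b^3 + 42*b^2 + 63*b + y^2*(2*b + 4) + y*(-13*b^2 - 19*b + 14) - 98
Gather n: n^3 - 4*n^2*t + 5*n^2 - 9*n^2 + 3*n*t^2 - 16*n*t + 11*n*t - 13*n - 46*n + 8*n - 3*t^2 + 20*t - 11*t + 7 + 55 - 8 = n^3 + n^2*(-4*t - 4) + n*(3*t^2 - 5*t - 51) - 3*t^2 + 9*t + 54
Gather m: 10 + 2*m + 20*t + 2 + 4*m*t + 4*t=m*(4*t + 2) + 24*t + 12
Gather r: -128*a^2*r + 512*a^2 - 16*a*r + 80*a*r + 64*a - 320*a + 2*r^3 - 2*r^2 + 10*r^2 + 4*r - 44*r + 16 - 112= 512*a^2 - 256*a + 2*r^3 + 8*r^2 + r*(-128*a^2 + 64*a - 40) - 96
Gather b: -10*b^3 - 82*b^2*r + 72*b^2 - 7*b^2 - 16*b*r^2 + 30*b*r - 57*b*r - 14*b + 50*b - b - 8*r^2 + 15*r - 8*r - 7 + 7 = -10*b^3 + b^2*(65 - 82*r) + b*(-16*r^2 - 27*r + 35) - 8*r^2 + 7*r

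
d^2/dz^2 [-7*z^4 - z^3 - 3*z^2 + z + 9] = -84*z^2 - 6*z - 6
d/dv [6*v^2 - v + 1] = 12*v - 1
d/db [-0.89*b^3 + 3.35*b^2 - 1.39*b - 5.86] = -2.67*b^2 + 6.7*b - 1.39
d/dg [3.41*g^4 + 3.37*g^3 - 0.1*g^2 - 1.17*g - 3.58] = 13.64*g^3 + 10.11*g^2 - 0.2*g - 1.17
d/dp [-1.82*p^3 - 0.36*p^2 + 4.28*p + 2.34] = -5.46*p^2 - 0.72*p + 4.28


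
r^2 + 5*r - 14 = (r - 2)*(r + 7)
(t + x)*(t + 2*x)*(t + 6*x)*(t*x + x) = t^4*x + 9*t^3*x^2 + t^3*x + 20*t^2*x^3 + 9*t^2*x^2 + 12*t*x^4 + 20*t*x^3 + 12*x^4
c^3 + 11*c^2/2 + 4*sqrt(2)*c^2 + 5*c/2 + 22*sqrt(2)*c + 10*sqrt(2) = (c + 1/2)*(c + 5)*(c + 4*sqrt(2))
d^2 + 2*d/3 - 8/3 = (d - 4/3)*(d + 2)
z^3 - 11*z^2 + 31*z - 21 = (z - 7)*(z - 3)*(z - 1)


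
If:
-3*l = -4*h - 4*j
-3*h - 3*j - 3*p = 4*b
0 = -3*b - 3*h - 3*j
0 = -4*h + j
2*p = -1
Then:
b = 3/2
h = -3/10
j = -6/5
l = -2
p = -1/2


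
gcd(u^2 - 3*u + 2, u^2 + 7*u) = 1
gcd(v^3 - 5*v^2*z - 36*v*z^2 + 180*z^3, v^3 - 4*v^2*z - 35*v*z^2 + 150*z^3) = -v^2 - v*z + 30*z^2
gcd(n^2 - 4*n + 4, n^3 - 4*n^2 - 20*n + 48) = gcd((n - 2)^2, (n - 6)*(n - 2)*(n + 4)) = n - 2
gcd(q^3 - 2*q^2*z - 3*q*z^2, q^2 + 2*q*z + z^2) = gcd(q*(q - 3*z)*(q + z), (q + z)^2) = q + z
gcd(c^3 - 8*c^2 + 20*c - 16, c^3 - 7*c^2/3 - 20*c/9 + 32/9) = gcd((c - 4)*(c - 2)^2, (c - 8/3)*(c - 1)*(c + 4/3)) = 1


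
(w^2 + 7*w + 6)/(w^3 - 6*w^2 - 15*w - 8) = (w + 6)/(w^2 - 7*w - 8)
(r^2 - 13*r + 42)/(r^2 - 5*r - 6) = (r - 7)/(r + 1)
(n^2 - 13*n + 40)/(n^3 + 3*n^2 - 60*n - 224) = (n - 5)/(n^2 + 11*n + 28)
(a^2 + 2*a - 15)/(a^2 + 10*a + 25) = (a - 3)/(a + 5)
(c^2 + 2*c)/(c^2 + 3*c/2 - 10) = 2*c*(c + 2)/(2*c^2 + 3*c - 20)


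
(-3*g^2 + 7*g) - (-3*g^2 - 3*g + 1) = 10*g - 1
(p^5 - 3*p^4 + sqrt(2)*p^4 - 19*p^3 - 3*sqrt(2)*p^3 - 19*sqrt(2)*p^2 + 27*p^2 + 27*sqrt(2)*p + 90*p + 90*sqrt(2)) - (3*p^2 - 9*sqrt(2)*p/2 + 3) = p^5 - 3*p^4 + sqrt(2)*p^4 - 19*p^3 - 3*sqrt(2)*p^3 - 19*sqrt(2)*p^2 + 24*p^2 + 63*sqrt(2)*p/2 + 90*p - 3 + 90*sqrt(2)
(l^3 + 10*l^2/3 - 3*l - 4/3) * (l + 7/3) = l^4 + 17*l^3/3 + 43*l^2/9 - 25*l/3 - 28/9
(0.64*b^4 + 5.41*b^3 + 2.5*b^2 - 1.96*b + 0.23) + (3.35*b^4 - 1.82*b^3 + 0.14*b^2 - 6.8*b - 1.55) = 3.99*b^4 + 3.59*b^3 + 2.64*b^2 - 8.76*b - 1.32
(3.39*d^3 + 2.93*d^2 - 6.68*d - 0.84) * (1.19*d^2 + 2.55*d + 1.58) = 4.0341*d^5 + 12.1312*d^4 + 4.8785*d^3 - 13.4042*d^2 - 12.6964*d - 1.3272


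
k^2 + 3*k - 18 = (k - 3)*(k + 6)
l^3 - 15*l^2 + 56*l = l*(l - 8)*(l - 7)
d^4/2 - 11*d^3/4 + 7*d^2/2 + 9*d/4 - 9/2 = (d/2 + 1/2)*(d - 3)*(d - 2)*(d - 3/2)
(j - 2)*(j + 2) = j^2 - 4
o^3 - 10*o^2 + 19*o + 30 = (o - 6)*(o - 5)*(o + 1)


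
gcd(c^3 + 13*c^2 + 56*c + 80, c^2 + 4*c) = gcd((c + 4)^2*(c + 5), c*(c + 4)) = c + 4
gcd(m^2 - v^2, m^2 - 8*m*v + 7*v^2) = -m + v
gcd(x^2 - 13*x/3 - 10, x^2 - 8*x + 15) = 1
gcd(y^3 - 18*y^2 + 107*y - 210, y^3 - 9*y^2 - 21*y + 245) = y - 7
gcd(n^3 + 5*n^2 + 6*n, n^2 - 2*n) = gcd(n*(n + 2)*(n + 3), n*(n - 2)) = n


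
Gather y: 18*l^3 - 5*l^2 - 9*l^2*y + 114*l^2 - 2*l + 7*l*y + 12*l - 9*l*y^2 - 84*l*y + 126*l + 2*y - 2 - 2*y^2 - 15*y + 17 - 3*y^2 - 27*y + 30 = 18*l^3 + 109*l^2 + 136*l + y^2*(-9*l - 5) + y*(-9*l^2 - 77*l - 40) + 45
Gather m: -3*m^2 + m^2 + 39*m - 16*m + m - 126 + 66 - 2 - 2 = -2*m^2 + 24*m - 64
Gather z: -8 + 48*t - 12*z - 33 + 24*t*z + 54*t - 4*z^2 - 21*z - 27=102*t - 4*z^2 + z*(24*t - 33) - 68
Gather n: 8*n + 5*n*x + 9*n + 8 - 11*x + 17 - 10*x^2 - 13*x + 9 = n*(5*x + 17) - 10*x^2 - 24*x + 34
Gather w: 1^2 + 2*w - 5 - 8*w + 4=-6*w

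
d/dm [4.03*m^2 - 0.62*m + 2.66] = 8.06*m - 0.62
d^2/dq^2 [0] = 0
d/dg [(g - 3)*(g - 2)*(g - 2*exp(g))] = -2*g^2*exp(g) + 3*g^2 + 6*g*exp(g) - 10*g - 2*exp(g) + 6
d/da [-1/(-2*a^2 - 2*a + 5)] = 2*(-2*a - 1)/(2*a^2 + 2*a - 5)^2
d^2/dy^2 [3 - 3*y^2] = -6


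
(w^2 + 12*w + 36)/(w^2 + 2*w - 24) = (w + 6)/(w - 4)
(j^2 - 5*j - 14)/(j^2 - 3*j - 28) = (j + 2)/(j + 4)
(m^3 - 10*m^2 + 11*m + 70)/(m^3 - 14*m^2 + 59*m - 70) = (m + 2)/(m - 2)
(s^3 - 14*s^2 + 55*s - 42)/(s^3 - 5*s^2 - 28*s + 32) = (s^2 - 13*s + 42)/(s^2 - 4*s - 32)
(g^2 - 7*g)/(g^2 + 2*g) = (g - 7)/(g + 2)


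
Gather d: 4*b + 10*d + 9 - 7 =4*b + 10*d + 2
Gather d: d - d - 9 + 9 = 0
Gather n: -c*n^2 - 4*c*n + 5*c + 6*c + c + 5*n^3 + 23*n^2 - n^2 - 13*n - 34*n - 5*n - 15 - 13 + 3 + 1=12*c + 5*n^3 + n^2*(22 - c) + n*(-4*c - 52) - 24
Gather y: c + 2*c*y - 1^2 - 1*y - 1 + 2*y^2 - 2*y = c + 2*y^2 + y*(2*c - 3) - 2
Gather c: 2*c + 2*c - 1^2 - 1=4*c - 2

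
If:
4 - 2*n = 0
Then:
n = 2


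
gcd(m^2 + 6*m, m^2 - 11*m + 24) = 1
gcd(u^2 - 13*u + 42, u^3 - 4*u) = 1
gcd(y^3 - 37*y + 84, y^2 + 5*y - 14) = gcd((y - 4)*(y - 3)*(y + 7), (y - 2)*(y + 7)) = y + 7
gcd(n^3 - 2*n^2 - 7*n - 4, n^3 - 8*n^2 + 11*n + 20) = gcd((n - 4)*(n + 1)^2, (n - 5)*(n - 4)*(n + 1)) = n^2 - 3*n - 4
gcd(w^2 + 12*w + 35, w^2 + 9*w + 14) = w + 7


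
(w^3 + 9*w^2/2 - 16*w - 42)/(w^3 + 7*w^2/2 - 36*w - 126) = (2*w^2 - 3*w - 14)/(2*w^2 - 5*w - 42)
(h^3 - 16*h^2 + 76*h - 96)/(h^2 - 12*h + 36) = (h^2 - 10*h + 16)/(h - 6)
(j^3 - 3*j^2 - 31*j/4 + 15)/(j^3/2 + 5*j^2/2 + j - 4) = (4*j^3 - 12*j^2 - 31*j + 60)/(2*(j^3 + 5*j^2 + 2*j - 8))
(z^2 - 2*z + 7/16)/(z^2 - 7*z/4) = (z - 1/4)/z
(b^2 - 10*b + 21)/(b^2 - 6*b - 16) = (-b^2 + 10*b - 21)/(-b^2 + 6*b + 16)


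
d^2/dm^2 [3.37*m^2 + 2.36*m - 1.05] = 6.74000000000000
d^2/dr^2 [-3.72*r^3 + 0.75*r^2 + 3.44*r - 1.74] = 1.5 - 22.32*r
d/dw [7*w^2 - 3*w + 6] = 14*w - 3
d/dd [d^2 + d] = 2*d + 1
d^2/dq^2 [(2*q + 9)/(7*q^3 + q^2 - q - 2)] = 2*((2*q + 9)*(21*q^2 + 2*q - 1)^2 + (-42*q^2 - 4*q - (2*q + 9)*(21*q + 1) + 2)*(7*q^3 + q^2 - q - 2))/(7*q^3 + q^2 - q - 2)^3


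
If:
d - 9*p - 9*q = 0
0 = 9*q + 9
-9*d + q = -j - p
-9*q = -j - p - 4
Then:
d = -14/9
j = -1120/81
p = 67/81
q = -1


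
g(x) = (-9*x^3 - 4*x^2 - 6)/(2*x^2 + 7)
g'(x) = -4*x*(-9*x^3 - 4*x^2 - 6)/(2*x^2 + 7)^2 + (-27*x^2 - 8*x)/(2*x^2 + 7) = x*(-18*x^3 - 189*x - 32)/(4*x^4 + 28*x^2 + 49)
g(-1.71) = 2.13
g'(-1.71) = -3.95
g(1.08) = -2.36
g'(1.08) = -3.21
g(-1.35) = 0.83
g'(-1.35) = -3.19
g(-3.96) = 12.78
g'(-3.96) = -4.94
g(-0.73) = -0.57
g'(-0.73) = -1.27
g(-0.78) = -0.51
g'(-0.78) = -1.43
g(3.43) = -13.63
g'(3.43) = -5.18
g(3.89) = -16.00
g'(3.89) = -5.12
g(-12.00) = 50.75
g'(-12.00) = -4.60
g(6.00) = -26.51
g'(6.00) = -4.86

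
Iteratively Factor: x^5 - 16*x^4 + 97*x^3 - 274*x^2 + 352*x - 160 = (x - 5)*(x^4 - 11*x^3 + 42*x^2 - 64*x + 32) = (x - 5)*(x - 1)*(x^3 - 10*x^2 + 32*x - 32) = (x - 5)*(x - 4)*(x - 1)*(x^2 - 6*x + 8) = (x - 5)*(x - 4)*(x - 2)*(x - 1)*(x - 4)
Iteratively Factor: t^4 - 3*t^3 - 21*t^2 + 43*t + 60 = (t + 4)*(t^3 - 7*t^2 + 7*t + 15) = (t - 3)*(t + 4)*(t^2 - 4*t - 5) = (t - 3)*(t + 1)*(t + 4)*(t - 5)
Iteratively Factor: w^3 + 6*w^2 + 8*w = (w + 2)*(w^2 + 4*w) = w*(w + 2)*(w + 4)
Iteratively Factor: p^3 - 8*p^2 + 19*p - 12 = (p - 1)*(p^2 - 7*p + 12) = (p - 3)*(p - 1)*(p - 4)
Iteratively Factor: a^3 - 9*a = (a - 3)*(a^2 + 3*a) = a*(a - 3)*(a + 3)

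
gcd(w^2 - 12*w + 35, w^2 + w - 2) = 1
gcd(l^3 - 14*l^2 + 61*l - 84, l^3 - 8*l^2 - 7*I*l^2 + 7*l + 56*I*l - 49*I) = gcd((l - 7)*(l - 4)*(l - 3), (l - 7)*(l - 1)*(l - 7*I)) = l - 7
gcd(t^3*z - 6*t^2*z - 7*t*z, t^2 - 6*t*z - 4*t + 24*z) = 1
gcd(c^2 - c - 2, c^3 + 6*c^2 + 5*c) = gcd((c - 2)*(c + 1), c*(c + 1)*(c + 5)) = c + 1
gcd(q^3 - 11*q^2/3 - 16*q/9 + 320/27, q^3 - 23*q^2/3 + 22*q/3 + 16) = q - 8/3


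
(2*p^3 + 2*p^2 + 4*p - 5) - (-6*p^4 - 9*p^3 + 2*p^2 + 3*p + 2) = 6*p^4 + 11*p^3 + p - 7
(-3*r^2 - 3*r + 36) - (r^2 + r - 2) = -4*r^2 - 4*r + 38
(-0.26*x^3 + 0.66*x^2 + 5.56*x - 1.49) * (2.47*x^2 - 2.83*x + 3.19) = -0.6422*x^5 + 2.366*x^4 + 11.036*x^3 - 17.3097*x^2 + 21.9531*x - 4.7531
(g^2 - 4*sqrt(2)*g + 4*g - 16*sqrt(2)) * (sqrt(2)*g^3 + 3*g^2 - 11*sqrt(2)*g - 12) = sqrt(2)*g^5 - 5*g^4 + 4*sqrt(2)*g^4 - 23*sqrt(2)*g^3 - 20*g^3 - 92*sqrt(2)*g^2 + 76*g^2 + 48*sqrt(2)*g + 304*g + 192*sqrt(2)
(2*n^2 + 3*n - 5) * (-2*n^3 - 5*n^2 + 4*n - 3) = -4*n^5 - 16*n^4 + 3*n^3 + 31*n^2 - 29*n + 15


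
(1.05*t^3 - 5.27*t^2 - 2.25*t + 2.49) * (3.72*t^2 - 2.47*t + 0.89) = 3.906*t^5 - 22.1979*t^4 + 5.5814*t^3 + 10.13*t^2 - 8.1528*t + 2.2161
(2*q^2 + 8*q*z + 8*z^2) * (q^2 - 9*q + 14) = 2*q^4 + 8*q^3*z - 18*q^3 + 8*q^2*z^2 - 72*q^2*z + 28*q^2 - 72*q*z^2 + 112*q*z + 112*z^2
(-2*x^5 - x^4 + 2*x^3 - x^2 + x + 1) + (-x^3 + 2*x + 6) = -2*x^5 - x^4 + x^3 - x^2 + 3*x + 7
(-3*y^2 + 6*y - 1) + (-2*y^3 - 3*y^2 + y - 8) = -2*y^3 - 6*y^2 + 7*y - 9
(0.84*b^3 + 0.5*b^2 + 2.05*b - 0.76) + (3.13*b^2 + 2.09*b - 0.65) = 0.84*b^3 + 3.63*b^2 + 4.14*b - 1.41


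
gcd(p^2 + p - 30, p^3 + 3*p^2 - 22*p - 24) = p + 6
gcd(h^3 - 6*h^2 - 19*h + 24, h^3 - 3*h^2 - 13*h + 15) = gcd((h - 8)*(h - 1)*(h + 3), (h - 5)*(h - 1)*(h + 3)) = h^2 + 2*h - 3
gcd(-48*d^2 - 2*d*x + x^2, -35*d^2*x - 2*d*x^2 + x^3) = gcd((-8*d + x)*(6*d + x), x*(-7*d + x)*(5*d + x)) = 1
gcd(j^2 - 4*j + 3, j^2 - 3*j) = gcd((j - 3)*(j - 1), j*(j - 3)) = j - 3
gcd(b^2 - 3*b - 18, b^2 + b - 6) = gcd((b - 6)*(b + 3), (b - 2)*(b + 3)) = b + 3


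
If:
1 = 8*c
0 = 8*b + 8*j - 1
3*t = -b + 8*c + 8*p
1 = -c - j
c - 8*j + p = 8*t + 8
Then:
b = 5/4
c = 1/8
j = -9/8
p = 43/488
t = 37/244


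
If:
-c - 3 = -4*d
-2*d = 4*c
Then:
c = -1/3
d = 2/3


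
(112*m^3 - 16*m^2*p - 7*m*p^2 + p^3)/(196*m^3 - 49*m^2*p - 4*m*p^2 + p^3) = (4*m + p)/(7*m + p)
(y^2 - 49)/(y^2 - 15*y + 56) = (y + 7)/(y - 8)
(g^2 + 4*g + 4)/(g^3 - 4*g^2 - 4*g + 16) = (g + 2)/(g^2 - 6*g + 8)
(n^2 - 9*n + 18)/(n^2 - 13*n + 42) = (n - 3)/(n - 7)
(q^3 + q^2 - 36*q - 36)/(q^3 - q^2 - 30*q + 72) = (q^2 - 5*q - 6)/(q^2 - 7*q + 12)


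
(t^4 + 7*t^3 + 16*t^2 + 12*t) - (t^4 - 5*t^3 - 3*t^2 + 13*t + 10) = 12*t^3 + 19*t^2 - t - 10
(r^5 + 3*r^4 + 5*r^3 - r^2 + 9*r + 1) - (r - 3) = r^5 + 3*r^4 + 5*r^3 - r^2 + 8*r + 4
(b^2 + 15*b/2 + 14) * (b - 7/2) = b^3 + 4*b^2 - 49*b/4 - 49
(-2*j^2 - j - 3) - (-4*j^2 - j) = 2*j^2 - 3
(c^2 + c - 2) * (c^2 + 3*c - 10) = c^4 + 4*c^3 - 9*c^2 - 16*c + 20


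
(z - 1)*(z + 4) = z^2 + 3*z - 4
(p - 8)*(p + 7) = p^2 - p - 56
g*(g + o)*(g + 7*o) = g^3 + 8*g^2*o + 7*g*o^2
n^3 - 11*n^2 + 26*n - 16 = (n - 8)*(n - 2)*(n - 1)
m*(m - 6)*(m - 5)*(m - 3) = m^4 - 14*m^3 + 63*m^2 - 90*m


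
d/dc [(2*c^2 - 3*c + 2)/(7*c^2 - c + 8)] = (19*c^2 + 4*c - 22)/(49*c^4 - 14*c^3 + 113*c^2 - 16*c + 64)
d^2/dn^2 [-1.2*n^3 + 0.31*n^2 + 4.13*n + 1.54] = 0.62 - 7.2*n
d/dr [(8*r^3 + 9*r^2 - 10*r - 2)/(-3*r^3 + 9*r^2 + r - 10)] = (99*r^4 - 44*r^3 - 159*r^2 - 144*r + 102)/(9*r^6 - 54*r^5 + 75*r^4 + 78*r^3 - 179*r^2 - 20*r + 100)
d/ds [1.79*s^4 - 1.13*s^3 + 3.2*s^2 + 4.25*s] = 7.16*s^3 - 3.39*s^2 + 6.4*s + 4.25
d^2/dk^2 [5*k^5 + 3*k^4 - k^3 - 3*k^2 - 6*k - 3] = 100*k^3 + 36*k^2 - 6*k - 6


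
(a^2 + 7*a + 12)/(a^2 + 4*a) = (a + 3)/a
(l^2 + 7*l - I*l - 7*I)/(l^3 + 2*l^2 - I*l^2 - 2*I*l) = (l + 7)/(l*(l + 2))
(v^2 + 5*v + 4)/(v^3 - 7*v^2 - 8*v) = (v + 4)/(v*(v - 8))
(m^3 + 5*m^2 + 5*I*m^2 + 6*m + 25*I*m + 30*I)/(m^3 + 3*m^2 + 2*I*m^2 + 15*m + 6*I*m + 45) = (m + 2)/(m - 3*I)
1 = 1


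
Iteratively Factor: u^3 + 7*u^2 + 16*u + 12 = (u + 2)*(u^2 + 5*u + 6) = (u + 2)^2*(u + 3)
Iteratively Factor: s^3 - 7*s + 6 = (s - 2)*(s^2 + 2*s - 3) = (s - 2)*(s - 1)*(s + 3)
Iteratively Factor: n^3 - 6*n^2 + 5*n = (n - 5)*(n^2 - n) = (n - 5)*(n - 1)*(n)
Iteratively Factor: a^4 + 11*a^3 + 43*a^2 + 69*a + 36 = (a + 4)*(a^3 + 7*a^2 + 15*a + 9) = (a + 3)*(a + 4)*(a^2 + 4*a + 3) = (a + 3)^2*(a + 4)*(a + 1)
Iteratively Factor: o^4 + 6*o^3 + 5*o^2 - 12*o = (o + 3)*(o^3 + 3*o^2 - 4*o) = (o - 1)*(o + 3)*(o^2 + 4*o) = (o - 1)*(o + 3)*(o + 4)*(o)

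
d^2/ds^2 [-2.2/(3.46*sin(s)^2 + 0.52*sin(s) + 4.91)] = (105.35008*sin(s)^4 + 11.87472*sin(s)^3 - 306.92992*sin(s)^2 - 29.36648*sin(s) + 73.56008)/(3.46*sin(s)^2 + 0.52*sin(s) + 4.91)^3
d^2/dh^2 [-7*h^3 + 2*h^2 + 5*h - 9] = 4 - 42*h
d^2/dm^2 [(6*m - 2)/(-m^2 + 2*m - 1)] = 12*(-m - 1)/(m^4 - 4*m^3 + 6*m^2 - 4*m + 1)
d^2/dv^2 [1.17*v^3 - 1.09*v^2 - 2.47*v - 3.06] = 7.02*v - 2.18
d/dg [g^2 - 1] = 2*g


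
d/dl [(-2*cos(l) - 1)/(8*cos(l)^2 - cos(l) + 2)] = (16*sin(l)^2 - 16*cos(l) - 11)*sin(l)/(8*sin(l)^2 + cos(l) - 10)^2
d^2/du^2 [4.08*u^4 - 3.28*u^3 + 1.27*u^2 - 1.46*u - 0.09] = 48.96*u^2 - 19.68*u + 2.54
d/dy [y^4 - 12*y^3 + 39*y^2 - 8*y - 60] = 4*y^3 - 36*y^2 + 78*y - 8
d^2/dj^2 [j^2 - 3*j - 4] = 2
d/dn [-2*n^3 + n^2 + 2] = 2*n*(1 - 3*n)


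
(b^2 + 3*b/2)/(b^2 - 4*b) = (b + 3/2)/(b - 4)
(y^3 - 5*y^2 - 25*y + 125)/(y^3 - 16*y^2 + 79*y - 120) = (y^2 - 25)/(y^2 - 11*y + 24)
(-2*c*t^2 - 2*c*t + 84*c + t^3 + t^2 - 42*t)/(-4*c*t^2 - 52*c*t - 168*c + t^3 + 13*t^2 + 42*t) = (-2*c*t + 12*c + t^2 - 6*t)/(-4*c*t - 24*c + t^2 + 6*t)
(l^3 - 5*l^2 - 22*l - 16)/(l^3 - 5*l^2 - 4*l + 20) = (l^2 - 7*l - 8)/(l^2 - 7*l + 10)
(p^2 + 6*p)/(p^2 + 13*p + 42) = p/(p + 7)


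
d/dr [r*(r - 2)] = 2*r - 2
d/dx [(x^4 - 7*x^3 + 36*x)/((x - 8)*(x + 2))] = (2*x^3 - 33*x^2 + 144*x - 144)/(x^2 - 16*x + 64)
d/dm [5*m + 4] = 5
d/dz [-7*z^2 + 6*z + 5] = 6 - 14*z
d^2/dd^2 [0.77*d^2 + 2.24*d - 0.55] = 1.54000000000000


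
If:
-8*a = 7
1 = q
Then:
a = -7/8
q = 1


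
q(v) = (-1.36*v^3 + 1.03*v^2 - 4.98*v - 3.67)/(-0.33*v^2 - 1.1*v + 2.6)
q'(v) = (0.66*v + 1.1)*(-1.36*v^3 + 1.03*v^2 - 4.98*v - 3.67)/(-0.33*v^2 - 1.1*v + 2.6)^2 + (-4.08*v^2 + 2.06*v - 4.98)/(-0.33*v^2 - 1.1*v + 2.6)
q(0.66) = -3.99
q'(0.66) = -6.66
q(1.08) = -9.31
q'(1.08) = -23.74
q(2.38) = 14.85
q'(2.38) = -8.73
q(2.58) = 13.56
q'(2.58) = -4.60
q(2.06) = 20.11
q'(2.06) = -29.46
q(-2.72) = 14.24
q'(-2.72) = -16.08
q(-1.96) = 5.82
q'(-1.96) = -7.40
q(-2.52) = 11.35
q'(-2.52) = -12.96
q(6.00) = 18.28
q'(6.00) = 2.96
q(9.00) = 28.11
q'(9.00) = 3.50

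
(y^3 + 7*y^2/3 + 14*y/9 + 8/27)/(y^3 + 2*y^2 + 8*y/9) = (y + 1/3)/y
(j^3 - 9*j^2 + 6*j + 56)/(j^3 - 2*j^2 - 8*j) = (j - 7)/j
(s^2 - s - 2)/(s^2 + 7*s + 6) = (s - 2)/(s + 6)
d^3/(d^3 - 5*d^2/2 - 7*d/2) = 2*d^2/(2*d^2 - 5*d - 7)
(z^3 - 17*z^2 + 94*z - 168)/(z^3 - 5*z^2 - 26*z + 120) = (z - 7)/(z + 5)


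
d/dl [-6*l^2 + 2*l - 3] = 2 - 12*l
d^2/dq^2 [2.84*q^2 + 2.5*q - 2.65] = 5.68000000000000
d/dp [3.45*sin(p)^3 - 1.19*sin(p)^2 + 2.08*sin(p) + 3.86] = (10.35*sin(p)^2 - 2.38*sin(p) + 2.08)*cos(p)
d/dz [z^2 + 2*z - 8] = 2*z + 2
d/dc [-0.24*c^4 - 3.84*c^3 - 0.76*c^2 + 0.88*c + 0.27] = -0.96*c^3 - 11.52*c^2 - 1.52*c + 0.88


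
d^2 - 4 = (d - 2)*(d + 2)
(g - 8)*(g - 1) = g^2 - 9*g + 8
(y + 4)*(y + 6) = y^2 + 10*y + 24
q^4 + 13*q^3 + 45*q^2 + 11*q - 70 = (q - 1)*(q + 2)*(q + 5)*(q + 7)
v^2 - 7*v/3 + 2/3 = (v - 2)*(v - 1/3)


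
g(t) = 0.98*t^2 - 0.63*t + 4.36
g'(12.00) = 22.89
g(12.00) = 137.92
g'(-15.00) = -30.03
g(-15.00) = 234.31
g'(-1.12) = -2.83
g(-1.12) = 6.29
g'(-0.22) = -1.06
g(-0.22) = 4.55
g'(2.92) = 5.09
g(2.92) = 10.88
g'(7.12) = 13.33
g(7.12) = 49.55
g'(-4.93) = -10.29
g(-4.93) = 31.28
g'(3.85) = 6.92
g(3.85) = 16.46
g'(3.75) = 6.72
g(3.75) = 15.78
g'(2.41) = 4.09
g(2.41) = 8.53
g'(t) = 1.96*t - 0.63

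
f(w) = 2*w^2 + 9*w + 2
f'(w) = 4*w + 9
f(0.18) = 3.68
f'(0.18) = 9.72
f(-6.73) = 32.02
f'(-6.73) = -17.92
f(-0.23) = 0.04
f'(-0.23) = 8.08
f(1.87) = 25.82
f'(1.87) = 16.48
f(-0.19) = 0.36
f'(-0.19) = 8.24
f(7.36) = 176.58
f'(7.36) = 38.44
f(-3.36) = -5.66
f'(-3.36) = -4.44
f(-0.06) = 1.47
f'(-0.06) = 8.76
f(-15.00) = 317.00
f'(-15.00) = -51.00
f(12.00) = 398.00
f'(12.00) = 57.00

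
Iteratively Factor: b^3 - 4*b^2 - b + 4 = (b + 1)*(b^2 - 5*b + 4) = (b - 4)*(b + 1)*(b - 1)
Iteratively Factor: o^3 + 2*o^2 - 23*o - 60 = (o + 3)*(o^2 - o - 20) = (o + 3)*(o + 4)*(o - 5)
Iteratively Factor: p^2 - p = (p)*(p - 1)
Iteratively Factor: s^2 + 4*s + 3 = (s + 3)*(s + 1)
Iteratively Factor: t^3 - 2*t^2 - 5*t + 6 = (t - 3)*(t^2 + t - 2) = (t - 3)*(t + 2)*(t - 1)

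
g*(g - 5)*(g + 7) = g^3 + 2*g^2 - 35*g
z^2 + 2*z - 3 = (z - 1)*(z + 3)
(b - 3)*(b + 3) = b^2 - 9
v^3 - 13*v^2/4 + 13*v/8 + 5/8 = (v - 5/2)*(v - 1)*(v + 1/4)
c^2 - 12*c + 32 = (c - 8)*(c - 4)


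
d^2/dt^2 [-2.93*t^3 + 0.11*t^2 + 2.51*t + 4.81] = 0.22 - 17.58*t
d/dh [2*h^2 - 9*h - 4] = 4*h - 9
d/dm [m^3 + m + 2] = 3*m^2 + 1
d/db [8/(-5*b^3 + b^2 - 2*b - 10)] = 8*(15*b^2 - 2*b + 2)/(5*b^3 - b^2 + 2*b + 10)^2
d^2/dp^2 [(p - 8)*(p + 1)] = 2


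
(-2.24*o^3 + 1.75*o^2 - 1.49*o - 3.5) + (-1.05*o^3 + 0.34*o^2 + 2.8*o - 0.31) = -3.29*o^3 + 2.09*o^2 + 1.31*o - 3.81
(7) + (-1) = 6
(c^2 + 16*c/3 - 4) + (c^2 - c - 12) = 2*c^2 + 13*c/3 - 16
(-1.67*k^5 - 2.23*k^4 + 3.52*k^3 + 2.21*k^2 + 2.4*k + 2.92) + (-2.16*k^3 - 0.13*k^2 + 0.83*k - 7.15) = -1.67*k^5 - 2.23*k^4 + 1.36*k^3 + 2.08*k^2 + 3.23*k - 4.23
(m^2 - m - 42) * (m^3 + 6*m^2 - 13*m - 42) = m^5 + 5*m^4 - 61*m^3 - 281*m^2 + 588*m + 1764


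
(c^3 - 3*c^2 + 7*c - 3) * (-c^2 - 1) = -c^5 + 3*c^4 - 8*c^3 + 6*c^2 - 7*c + 3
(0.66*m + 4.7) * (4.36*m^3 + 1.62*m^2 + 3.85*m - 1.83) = 2.8776*m^4 + 21.5612*m^3 + 10.155*m^2 + 16.8872*m - 8.601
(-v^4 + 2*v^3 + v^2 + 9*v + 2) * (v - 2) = -v^5 + 4*v^4 - 3*v^3 + 7*v^2 - 16*v - 4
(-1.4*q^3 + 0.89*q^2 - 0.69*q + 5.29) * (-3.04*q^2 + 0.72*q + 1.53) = 4.256*q^5 - 3.7136*q^4 + 0.5964*q^3 - 15.2167*q^2 + 2.7531*q + 8.0937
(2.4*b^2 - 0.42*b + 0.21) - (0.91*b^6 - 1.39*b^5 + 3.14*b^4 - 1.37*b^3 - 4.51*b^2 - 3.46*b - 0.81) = -0.91*b^6 + 1.39*b^5 - 3.14*b^4 + 1.37*b^3 + 6.91*b^2 + 3.04*b + 1.02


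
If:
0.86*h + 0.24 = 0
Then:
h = -0.28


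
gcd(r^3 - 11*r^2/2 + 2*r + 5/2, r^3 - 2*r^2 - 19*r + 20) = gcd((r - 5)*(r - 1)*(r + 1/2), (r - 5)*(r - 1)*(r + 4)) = r^2 - 6*r + 5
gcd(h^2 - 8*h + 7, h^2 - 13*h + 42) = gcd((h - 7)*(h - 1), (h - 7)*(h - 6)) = h - 7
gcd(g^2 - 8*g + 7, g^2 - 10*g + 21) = g - 7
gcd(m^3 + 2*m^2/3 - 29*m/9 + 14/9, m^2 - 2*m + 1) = m - 1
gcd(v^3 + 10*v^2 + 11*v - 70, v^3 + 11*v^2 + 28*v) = v + 7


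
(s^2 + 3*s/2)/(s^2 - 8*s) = (s + 3/2)/(s - 8)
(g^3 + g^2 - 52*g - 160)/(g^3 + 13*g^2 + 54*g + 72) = (g^2 - 3*g - 40)/(g^2 + 9*g + 18)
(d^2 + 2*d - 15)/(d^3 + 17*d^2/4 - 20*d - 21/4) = 4*(d + 5)/(4*d^2 + 29*d + 7)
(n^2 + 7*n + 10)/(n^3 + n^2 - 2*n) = (n + 5)/(n*(n - 1))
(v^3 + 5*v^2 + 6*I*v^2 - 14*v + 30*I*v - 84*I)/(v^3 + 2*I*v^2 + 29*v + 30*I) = (v^2 + 5*v - 14)/(v^2 - 4*I*v + 5)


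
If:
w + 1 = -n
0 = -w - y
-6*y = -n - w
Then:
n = -7/6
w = 1/6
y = -1/6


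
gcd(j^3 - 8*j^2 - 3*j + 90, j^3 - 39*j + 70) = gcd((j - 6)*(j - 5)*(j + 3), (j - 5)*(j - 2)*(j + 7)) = j - 5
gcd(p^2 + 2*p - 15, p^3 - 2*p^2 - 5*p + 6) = p - 3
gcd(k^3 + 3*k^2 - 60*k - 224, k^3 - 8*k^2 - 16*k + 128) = k^2 - 4*k - 32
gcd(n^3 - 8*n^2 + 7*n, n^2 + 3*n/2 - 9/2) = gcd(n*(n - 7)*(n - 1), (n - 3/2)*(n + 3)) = 1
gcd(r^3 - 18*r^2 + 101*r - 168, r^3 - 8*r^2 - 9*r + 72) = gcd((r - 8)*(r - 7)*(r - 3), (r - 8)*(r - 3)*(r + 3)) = r^2 - 11*r + 24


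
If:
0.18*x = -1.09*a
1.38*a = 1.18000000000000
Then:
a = 0.86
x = -5.18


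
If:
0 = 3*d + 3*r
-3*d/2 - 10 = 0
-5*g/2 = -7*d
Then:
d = -20/3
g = -56/3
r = 20/3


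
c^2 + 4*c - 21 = (c - 3)*(c + 7)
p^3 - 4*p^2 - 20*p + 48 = (p - 6)*(p - 2)*(p + 4)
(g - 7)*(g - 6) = g^2 - 13*g + 42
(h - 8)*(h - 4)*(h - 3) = h^3 - 15*h^2 + 68*h - 96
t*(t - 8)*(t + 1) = t^3 - 7*t^2 - 8*t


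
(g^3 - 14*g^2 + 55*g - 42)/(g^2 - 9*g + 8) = (g^2 - 13*g + 42)/(g - 8)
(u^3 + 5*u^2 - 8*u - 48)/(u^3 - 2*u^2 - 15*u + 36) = (u + 4)/(u - 3)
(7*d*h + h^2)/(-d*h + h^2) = (-7*d - h)/(d - h)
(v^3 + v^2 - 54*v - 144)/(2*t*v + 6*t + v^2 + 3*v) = (v^2 - 2*v - 48)/(2*t + v)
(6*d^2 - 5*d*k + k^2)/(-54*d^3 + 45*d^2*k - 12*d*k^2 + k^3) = (-2*d + k)/(18*d^2 - 9*d*k + k^2)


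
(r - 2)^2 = r^2 - 4*r + 4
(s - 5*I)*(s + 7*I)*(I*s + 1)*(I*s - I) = -s^4 + s^3 - I*s^3 - 37*s^2 + I*s^2 + 37*s + 35*I*s - 35*I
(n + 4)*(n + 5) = n^2 + 9*n + 20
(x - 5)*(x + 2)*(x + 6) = x^3 + 3*x^2 - 28*x - 60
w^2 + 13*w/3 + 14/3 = (w + 2)*(w + 7/3)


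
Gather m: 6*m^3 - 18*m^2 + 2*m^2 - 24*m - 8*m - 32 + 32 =6*m^3 - 16*m^2 - 32*m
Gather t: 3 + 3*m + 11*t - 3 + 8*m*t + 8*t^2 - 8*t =3*m + 8*t^2 + t*(8*m + 3)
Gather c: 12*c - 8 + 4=12*c - 4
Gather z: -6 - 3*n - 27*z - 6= -3*n - 27*z - 12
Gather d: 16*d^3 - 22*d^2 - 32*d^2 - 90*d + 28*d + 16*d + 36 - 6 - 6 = 16*d^3 - 54*d^2 - 46*d + 24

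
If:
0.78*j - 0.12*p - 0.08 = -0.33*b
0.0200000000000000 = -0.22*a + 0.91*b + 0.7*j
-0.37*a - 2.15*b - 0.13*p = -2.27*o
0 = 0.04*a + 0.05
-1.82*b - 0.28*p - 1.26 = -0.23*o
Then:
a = -1.25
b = -6.12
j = 7.59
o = -4.18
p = 31.85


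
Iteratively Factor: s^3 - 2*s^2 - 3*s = (s)*(s^2 - 2*s - 3) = s*(s + 1)*(s - 3)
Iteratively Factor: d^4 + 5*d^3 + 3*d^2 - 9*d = (d + 3)*(d^3 + 2*d^2 - 3*d) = (d - 1)*(d + 3)*(d^2 + 3*d) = d*(d - 1)*(d + 3)*(d + 3)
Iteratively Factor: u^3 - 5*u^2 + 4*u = (u - 4)*(u^2 - u) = (u - 4)*(u - 1)*(u)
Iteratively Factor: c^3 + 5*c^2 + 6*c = (c)*(c^2 + 5*c + 6) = c*(c + 2)*(c + 3)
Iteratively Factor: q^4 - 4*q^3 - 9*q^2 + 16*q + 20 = (q + 2)*(q^3 - 6*q^2 + 3*q + 10) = (q + 1)*(q + 2)*(q^2 - 7*q + 10) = (q - 2)*(q + 1)*(q + 2)*(q - 5)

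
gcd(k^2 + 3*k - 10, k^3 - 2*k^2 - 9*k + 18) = k - 2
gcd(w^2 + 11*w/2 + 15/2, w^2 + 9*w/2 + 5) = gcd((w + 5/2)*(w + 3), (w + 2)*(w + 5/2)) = w + 5/2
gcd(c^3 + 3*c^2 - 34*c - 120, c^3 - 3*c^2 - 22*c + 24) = c^2 - 2*c - 24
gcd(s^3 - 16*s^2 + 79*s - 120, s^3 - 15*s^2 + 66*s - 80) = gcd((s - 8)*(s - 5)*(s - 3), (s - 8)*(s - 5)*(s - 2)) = s^2 - 13*s + 40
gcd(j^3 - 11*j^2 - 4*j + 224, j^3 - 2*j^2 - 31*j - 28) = j^2 - 3*j - 28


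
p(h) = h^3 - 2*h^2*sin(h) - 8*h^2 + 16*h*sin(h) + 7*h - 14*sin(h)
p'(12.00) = 171.35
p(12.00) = 719.02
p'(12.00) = 171.35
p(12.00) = 719.02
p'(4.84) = 5.28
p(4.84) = -56.60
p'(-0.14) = -9.13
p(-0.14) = 1.13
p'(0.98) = 4.10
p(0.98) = -0.08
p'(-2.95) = 152.18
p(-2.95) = -100.97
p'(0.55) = 1.37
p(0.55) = -1.44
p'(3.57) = -28.64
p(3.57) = -38.79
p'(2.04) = -10.83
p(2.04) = -1.32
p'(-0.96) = -9.02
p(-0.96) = 10.58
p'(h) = -2*h^2*cos(h) + 3*h^2 - 4*h*sin(h) + 16*h*cos(h) - 16*h + 16*sin(h) - 14*cos(h) + 7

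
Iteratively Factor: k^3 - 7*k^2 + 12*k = (k)*(k^2 - 7*k + 12) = k*(k - 4)*(k - 3)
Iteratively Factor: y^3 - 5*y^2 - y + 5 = (y + 1)*(y^2 - 6*y + 5) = (y - 1)*(y + 1)*(y - 5)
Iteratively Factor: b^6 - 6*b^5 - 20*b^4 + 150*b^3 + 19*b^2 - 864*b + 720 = (b - 3)*(b^5 - 3*b^4 - 29*b^3 + 63*b^2 + 208*b - 240) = (b - 3)*(b + 3)*(b^4 - 6*b^3 - 11*b^2 + 96*b - 80) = (b - 3)*(b - 1)*(b + 3)*(b^3 - 5*b^2 - 16*b + 80) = (b - 5)*(b - 3)*(b - 1)*(b + 3)*(b^2 - 16) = (b - 5)*(b - 3)*(b - 1)*(b + 3)*(b + 4)*(b - 4)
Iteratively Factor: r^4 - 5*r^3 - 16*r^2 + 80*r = (r - 5)*(r^3 - 16*r) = r*(r - 5)*(r^2 - 16) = r*(r - 5)*(r - 4)*(r + 4)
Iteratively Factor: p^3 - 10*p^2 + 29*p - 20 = (p - 5)*(p^2 - 5*p + 4) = (p - 5)*(p - 1)*(p - 4)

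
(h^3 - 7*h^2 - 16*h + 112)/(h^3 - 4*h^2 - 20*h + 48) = (h^2 - 11*h + 28)/(h^2 - 8*h + 12)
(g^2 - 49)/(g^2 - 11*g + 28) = (g + 7)/(g - 4)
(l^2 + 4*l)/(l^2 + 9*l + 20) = l/(l + 5)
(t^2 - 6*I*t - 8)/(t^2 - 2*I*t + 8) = (t - 2*I)/(t + 2*I)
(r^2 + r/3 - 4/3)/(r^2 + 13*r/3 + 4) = (r - 1)/(r + 3)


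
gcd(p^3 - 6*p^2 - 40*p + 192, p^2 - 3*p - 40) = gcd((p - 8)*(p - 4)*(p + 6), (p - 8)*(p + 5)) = p - 8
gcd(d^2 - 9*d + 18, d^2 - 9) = d - 3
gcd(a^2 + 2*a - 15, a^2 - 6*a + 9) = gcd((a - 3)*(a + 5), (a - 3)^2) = a - 3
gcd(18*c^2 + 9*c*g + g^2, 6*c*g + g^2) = 6*c + g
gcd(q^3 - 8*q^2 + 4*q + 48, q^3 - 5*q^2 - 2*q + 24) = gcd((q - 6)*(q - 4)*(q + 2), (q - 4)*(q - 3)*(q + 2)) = q^2 - 2*q - 8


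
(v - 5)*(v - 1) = v^2 - 6*v + 5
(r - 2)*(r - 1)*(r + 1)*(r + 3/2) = r^4 - r^3/2 - 4*r^2 + r/2 + 3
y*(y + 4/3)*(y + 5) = y^3 + 19*y^2/3 + 20*y/3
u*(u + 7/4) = u^2 + 7*u/4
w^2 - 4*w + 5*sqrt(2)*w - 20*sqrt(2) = (w - 4)*(w + 5*sqrt(2))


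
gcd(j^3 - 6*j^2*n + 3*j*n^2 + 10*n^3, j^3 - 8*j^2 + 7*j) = 1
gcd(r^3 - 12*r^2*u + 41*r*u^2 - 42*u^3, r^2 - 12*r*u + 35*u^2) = r - 7*u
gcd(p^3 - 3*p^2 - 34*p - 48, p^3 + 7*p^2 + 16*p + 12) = p^2 + 5*p + 6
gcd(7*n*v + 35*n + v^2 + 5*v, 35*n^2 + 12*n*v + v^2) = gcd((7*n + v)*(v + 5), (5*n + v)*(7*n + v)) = 7*n + v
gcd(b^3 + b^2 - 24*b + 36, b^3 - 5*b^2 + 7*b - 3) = b - 3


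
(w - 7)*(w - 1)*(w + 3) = w^3 - 5*w^2 - 17*w + 21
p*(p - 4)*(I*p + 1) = I*p^3 + p^2 - 4*I*p^2 - 4*p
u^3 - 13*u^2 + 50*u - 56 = (u - 7)*(u - 4)*(u - 2)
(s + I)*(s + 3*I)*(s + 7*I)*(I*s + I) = I*s^4 - 11*s^3 + I*s^3 - 11*s^2 - 31*I*s^2 + 21*s - 31*I*s + 21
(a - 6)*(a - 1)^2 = a^3 - 8*a^2 + 13*a - 6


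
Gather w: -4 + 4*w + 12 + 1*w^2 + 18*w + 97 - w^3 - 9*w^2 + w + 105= -w^3 - 8*w^2 + 23*w + 210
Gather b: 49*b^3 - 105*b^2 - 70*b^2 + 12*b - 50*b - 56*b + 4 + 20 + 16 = 49*b^3 - 175*b^2 - 94*b + 40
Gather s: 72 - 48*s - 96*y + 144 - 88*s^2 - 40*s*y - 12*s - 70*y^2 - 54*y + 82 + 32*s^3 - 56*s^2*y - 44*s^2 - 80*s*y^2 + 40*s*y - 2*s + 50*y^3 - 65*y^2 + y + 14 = 32*s^3 + s^2*(-56*y - 132) + s*(-80*y^2 - 62) + 50*y^3 - 135*y^2 - 149*y + 312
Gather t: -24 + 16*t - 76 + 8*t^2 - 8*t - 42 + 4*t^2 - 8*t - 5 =12*t^2 - 147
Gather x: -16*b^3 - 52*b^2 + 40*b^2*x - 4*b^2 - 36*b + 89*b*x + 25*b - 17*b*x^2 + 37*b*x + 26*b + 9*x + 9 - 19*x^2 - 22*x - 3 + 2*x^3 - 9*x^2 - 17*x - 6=-16*b^3 - 56*b^2 + 15*b + 2*x^3 + x^2*(-17*b - 28) + x*(40*b^2 + 126*b - 30)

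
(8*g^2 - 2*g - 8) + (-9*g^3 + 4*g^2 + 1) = -9*g^3 + 12*g^2 - 2*g - 7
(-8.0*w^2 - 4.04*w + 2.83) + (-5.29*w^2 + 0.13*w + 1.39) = -13.29*w^2 - 3.91*w + 4.22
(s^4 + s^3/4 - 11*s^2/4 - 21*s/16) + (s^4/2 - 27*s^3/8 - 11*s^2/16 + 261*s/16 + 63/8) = 3*s^4/2 - 25*s^3/8 - 55*s^2/16 + 15*s + 63/8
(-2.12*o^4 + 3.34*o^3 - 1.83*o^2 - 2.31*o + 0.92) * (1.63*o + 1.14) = -3.4556*o^5 + 3.0274*o^4 + 0.8247*o^3 - 5.8515*o^2 - 1.1338*o + 1.0488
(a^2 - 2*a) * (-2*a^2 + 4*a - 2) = -2*a^4 + 8*a^3 - 10*a^2 + 4*a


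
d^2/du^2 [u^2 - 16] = 2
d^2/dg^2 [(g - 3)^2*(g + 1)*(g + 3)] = 12*g^2 - 12*g - 24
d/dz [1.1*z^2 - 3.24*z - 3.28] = 2.2*z - 3.24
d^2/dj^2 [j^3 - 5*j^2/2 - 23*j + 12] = 6*j - 5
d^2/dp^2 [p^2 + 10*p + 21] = 2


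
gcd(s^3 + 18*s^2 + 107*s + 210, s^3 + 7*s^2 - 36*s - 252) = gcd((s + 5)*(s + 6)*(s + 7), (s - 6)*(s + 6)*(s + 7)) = s^2 + 13*s + 42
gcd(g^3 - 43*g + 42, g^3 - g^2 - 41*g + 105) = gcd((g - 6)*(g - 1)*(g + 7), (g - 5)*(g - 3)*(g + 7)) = g + 7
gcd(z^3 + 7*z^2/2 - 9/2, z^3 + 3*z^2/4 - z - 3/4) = z - 1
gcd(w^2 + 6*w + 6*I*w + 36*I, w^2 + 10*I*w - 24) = w + 6*I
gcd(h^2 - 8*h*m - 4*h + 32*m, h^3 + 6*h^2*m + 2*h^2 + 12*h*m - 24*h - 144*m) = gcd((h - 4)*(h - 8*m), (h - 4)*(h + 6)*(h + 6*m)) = h - 4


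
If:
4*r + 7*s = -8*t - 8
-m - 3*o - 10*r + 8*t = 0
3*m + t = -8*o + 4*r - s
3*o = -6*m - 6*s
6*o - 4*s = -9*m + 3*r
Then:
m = -16/1441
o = -3760/18733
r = -10928/18733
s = 2088/18733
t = -15096/18733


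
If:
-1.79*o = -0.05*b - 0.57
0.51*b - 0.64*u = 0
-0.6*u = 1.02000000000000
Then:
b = -2.13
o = 0.26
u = -1.70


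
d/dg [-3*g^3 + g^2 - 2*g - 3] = -9*g^2 + 2*g - 2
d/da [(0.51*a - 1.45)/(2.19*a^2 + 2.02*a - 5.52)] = (-1.1169*a^2 + 6.351*a + 0.1138)/(4.7961*a^4 + 8.8476*a^3 - 20.0972*a^2 - 22.3008*a + 30.4704)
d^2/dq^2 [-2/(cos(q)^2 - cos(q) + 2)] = 2*(-4*sin(q)^4 - 5*sin(q)^2 - 23*cos(q)/4 + 3*cos(3*q)/4 + 7)/(sin(q)^2 + cos(q) - 3)^3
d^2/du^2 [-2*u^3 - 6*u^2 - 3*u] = -12*u - 12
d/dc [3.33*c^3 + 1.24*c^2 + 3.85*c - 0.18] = 9.99*c^2 + 2.48*c + 3.85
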